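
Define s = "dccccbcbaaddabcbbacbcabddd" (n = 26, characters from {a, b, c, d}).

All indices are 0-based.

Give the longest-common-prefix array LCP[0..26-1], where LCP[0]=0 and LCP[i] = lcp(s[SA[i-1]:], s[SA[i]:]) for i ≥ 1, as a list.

rank→(start, suffix):
  0 → (8, 'aaddabcbbacbcabddd')
  1 → (12, 'abcbbacbcabddd')
  2 → (21, 'abddd')
  3 → (17, 'acbcabddd')
  4 → (9, 'addabcbbacbcabddd')
  5 → (7, 'baaddabcbbacbcabddd')
  6 → (16, 'bacbcabddd')
  7 → (15, 'bbacbcabddd')
  8 → (19, 'bcabddd')
  9 → (5, 'bcbaaddabcbbacbcabddd')
  10 → (13, 'bcbbacbcabddd')
  11 → (22, 'bddd')
  12 → (20, 'cabddd')
  13 → (6, 'cbaaddabcbbacbcabddd')
  14 → (14, 'cbbacbcabddd')
  15 → (18, 'cbcabddd')
  16 → (4, 'cbcbaaddabcbbacbcabddd')
  17 → (3, 'ccbcbaaddabcbbacbcabddd')
  18 → (2, 'cccbcbaaddabcbbacbcabddd')
  19 → (1, 'ccccbcbaaddabcbbacbcabddd')
  20 → (25, 'd')
  21 → (11, 'dabcbbacbcabddd')
  22 → (0, 'dccccbcbaaddabcbbacbcabddd')
  23 → (24, 'dd')
  24 → (10, 'ddabcbbacbcabddd')
  25 → (23, 'ddd')

SA = [8, 12, 21, 17, 9, 7, 16, 15, 19, 5, 13, 22, 20, 6, 14, 18, 4, 3, 2, 1, 25, 11, 0, 24, 10, 23]
rank  pair      lcp
   1  s[8:],s[12:]  1  'a'
   2  s[12:],s[21:]  2  'ab'
   3  s[21:],s[17:]  1  'a'
   4  s[17:],s[9:]  1  'a'
   5  s[9:],s[7:]  0  ''
   6  s[7:],s[16:]  2  'ba'
   7  s[16:],s[15:]  1  'b'
   8  s[15:],s[19:]  1  'b'
   9  s[19:],s[5:]  2  'bc'
  10  s[5:],s[13:]  3  'bcb'
  11  s[13:],s[22:]  1  'b'
  12  s[22:],s[20:]  0  ''
  13  s[20:],s[6:]  1  'c'
  14  s[6:],s[14:]  2  'cb'
  15  s[14:],s[18:]  2  'cb'
  16  s[18:],s[4:]  3  'cbc'
  17  s[4:],s[3:]  1  'c'
  18  s[3:],s[2:]  2  'cc'
  19  s[2:],s[1:]  3  'ccc'
  20  s[1:],s[25:]  0  ''
  21  s[25:],s[11:]  1  'd'
  22  s[11:],s[0:]  1  'd'
  23  s[0:],s[24:]  1  'd'
  24  s[24:],s[10:]  2  'dd'
  25  s[10:],s[23:]  2  'dd'

[0, 1, 2, 1, 1, 0, 2, 1, 1, 2, 3, 1, 0, 1, 2, 2, 3, 1, 2, 3, 0, 1, 1, 1, 2, 2]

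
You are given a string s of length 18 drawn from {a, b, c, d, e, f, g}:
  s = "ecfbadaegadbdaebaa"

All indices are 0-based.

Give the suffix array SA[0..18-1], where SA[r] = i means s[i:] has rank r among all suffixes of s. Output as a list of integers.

[17, 16, 4, 9, 13, 6, 15, 3, 11, 1, 12, 5, 10, 14, 0, 7, 2, 8]

sorted suffixes:
  #0 SA[0]=17  'a'
  #1 SA[1]=16  'aa'
  #2 SA[2]=4  'adaegadbdaebaa'
  #3 SA[3]=9  'adbdaebaa'
  #4 SA[4]=13  'aebaa'
  #5 SA[5]=6  'aegadbdaebaa'
  #6 SA[6]=15  'baa'
  #7 SA[7]=3  'badaegadbdaebaa'
  #8 SA[8]=11  'bdaebaa'
  #9 SA[9]=1  'cfbadaegadbdaebaa'
  #10 SA[10]=12  'daebaa'
  #11 SA[11]=5  'daegadbdaebaa'
  #12 SA[12]=10  'dbdaebaa'
  #13 SA[13]=14  'ebaa'
  #14 SA[14]=0  'ecfbadaegadbdaebaa'
  #15 SA[15]=7  'egadbdaebaa'
  #16 SA[16]=2  'fbadaegadbdaebaa'
  #17 SA[17]=8  'gadbdaebaa'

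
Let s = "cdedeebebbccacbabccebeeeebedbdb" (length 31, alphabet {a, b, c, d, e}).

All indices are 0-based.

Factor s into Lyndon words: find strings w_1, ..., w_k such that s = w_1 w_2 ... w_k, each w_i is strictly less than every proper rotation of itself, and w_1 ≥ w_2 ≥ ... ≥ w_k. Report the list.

emit factor 1: 'cdedee' (i=0, period=6)
emit factor 2: 'be' (i=6, period=2)
emit factor 3: 'bbcc' (i=8, period=4)
emit factor 4: 'acb' (i=12, period=3)
emit factor 5: 'abccebeeeebedbdb' (i=15, period=16)

["cdedee", "be", "bbcc", "acb", "abccebeeeebedbdb"]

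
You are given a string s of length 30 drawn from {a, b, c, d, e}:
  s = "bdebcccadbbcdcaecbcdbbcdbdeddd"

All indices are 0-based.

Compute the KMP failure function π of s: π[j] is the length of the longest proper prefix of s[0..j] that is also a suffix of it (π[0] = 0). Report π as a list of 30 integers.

π[0] = 0
j=1 s[j]='d': π[1]=0 (border '')
j=2 s[j]='e': π[2]=0 (border '')
j=3 s[j]='b': π[3]=1 (border 'b')
j=4 s[j]='c': k: 1→0; π[4]=0 (border '')
j=5 s[j]='c': π[5]=0 (border '')
j=6 s[j]='c': π[6]=0 (border '')
j=7 s[j]='a': π[7]=0 (border '')
j=8 s[j]='d': π[8]=0 (border '')
j=9 s[j]='b': π[9]=1 (border 'b')
j=10 s[j]='b': k: 1→0; π[10]=1 (border 'b')
j=11 s[j]='c': k: 1→0; π[11]=0 (border '')
j=12 s[j]='d': π[12]=0 (border '')
j=13 s[j]='c': π[13]=0 (border '')
j=14 s[j]='a': π[14]=0 (border '')
j=15 s[j]='e': π[15]=0 (border '')
j=16 s[j]='c': π[16]=0 (border '')
j=17 s[j]='b': π[17]=1 (border 'b')
j=18 s[j]='c': k: 1→0; π[18]=0 (border '')
j=19 s[j]='d': π[19]=0 (border '')
j=20 s[j]='b': π[20]=1 (border 'b')
j=21 s[j]='b': k: 1→0; π[21]=1 (border 'b')
j=22 s[j]='c': k: 1→0; π[22]=0 (border '')
j=23 s[j]='d': π[23]=0 (border '')
j=24 s[j]='b': π[24]=1 (border 'b')
j=25 s[j]='d': π[25]=2 (border 'bd')
j=26 s[j]='e': π[26]=3 (border 'bde')
j=27 s[j]='d': k: 3→0; π[27]=0 (border '')
j=28 s[j]='d': π[28]=0 (border '')
j=29 s[j]='d': π[29]=0 (border '')

[0, 0, 0, 1, 0, 0, 0, 0, 0, 1, 1, 0, 0, 0, 0, 0, 0, 1, 0, 0, 1, 1, 0, 0, 1, 2, 3, 0, 0, 0]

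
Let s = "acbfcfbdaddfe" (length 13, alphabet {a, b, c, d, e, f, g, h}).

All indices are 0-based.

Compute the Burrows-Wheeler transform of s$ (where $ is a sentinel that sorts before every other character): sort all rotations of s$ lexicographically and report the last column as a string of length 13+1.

rank  rotation        last
    0  $acbfcfbdaddfe  e
    1  acbfcfbdaddfe$  $
    2  addfe$acbfcfbd  d
    3  bdaddfe$acbfcf  f
    4  bfcfbdaddfe$ac  c
    5  cbfcfbdaddfe$a  a
    6  cfbdaddfe$acbf  f
    7  daddfe$acbfcfb  b
    8  ddfe$acbfcfbda  a
    9  dfe$acbfcfbdad  d
   10  e$acbfcfbdaddf  f
   11  fbdaddfe$acbfc  c
   12  fcfbdaddfe$acb  b
   13  fe$acbfcfbdadd  d

e$dfcafbadfcbd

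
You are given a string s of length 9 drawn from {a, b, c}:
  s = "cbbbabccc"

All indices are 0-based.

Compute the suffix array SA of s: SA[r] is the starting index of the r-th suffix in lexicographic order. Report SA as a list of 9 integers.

[4, 3, 2, 1, 5, 8, 0, 7, 6]

rank | idx | suffix
   0 |   4 | abccc
   1 |   3 | babccc
   2 |   2 | bbabccc
   3 |   1 | bbbabccc
   4 |   5 | bccc
   5 |   8 | c
   6 |   0 | cbbbabccc
   7 |   7 | cc
   8 |   6 | ccc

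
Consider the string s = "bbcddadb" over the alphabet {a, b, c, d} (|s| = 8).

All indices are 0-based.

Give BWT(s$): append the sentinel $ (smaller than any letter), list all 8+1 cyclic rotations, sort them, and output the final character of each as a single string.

bdd$bbdac

rank  rotation   last
    0  $bbcddadb  b
    1  adb$bbcdd  d
    2  b$bbcddad  d
    3  bbcddadb$  $
    4  bcddadb$b  b
    5  cddadb$bb  b
    6  dadb$bbcd  d
    7  db$bbcdda  a
    8  ddadb$bbc  c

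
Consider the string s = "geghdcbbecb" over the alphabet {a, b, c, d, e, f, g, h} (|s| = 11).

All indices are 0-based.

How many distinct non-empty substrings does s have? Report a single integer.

60

sorted suffixes:
  #0 SA[0]=10  'b'
  #1 SA[1]=6  'bbecb'
  #2 SA[2]=7  'becb'
  #3 SA[3]=9  'cb'
  #4 SA[4]=5  'cbbecb'
  #5 SA[5]=4  'dcbbecb'
  #6 SA[6]=8  'ecb'
  #7 SA[7]=1  'eghdcbbecb'
  #8 SA[8]=0  'geghdcbbecb'
  #9 SA[9]=2  'ghdcbbecb'
  #10 SA[10]=3  'hdcbbecb'

SA = [10, 6, 7, 9, 5, 4, 8, 1, 0, 2, 3]
i: (SA[i-1],SA[i]) lcp shared
  1: (10,6) 1 'b'
  2: (6,7) 1 'b'
  3: (7,9) 0 ''
  4: (9,5) 2 'cb'
  5: (5,4) 0 ''
  6: (4,8) 0 ''
  7: (8,1) 1 'e'
  8: (1,0) 0 ''
  9: (0,2) 1 'g'
  10: (2,3) 0 ''

n(n+1)/2 = 11·12/2 = 66
Σ LCP = 0 + 1 + 1 + 0 + 2 + 0 + 0 + 1 + 0 + 1 + 0 = 6
distinct = 66 − 6 = 60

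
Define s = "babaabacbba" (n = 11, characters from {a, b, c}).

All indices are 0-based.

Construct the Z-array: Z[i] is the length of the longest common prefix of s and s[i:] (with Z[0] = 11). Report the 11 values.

[11, 0, 2, 0, 0, 2, 0, 0, 1, 2, 0]

Z[0]=11
i=1: i≥r, start 0; Z[1]=0
i=2: i≥r, start 0; Z[2]=2 extend→box=[2,4)
i=3: min(r-i=1, Z[1]=0)=0; Z[3]=0
i=4: i≥r, start 0; Z[4]=0
i=5: i≥r, start 0; Z[5]=2 extend→box=[5,7)
i=6: min(r-i=1, Z[1]=0)=0; Z[6]=0
i=7: i≥r, start 0; Z[7]=0
i=8: i≥r, start 0; Z[8]=1 extend→box=[8,9)
i=9: i≥r, start 0; Z[9]=2 extend→box=[9,11)
i=10: min(r-i=1, Z[1]=0)=0; Z[10]=0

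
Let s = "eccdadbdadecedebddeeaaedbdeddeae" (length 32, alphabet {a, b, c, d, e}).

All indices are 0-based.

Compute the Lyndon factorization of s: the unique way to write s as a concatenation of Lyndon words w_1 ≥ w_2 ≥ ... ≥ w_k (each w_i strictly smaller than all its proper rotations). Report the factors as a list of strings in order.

["e", "ccd", "adbdadecedebddee", "aaedbdeddeae"]

emit factor 1: 'e' (i=0, period=1)
emit factor 2: 'ccd' (i=1, period=3)
emit factor 3: 'adbdadecedebddee' (i=4, period=16)
emit factor 4: 'aaedbdeddeae' (i=20, period=12)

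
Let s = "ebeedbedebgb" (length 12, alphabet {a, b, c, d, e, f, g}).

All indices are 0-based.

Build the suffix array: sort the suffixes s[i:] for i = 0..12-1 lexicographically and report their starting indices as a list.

rank | idx | suffix
   0 |  11 | b
   1 |   5 | bedebgb
   2 |   1 | beedbedebgb
   3 |   9 | bgb
   4 |   4 | dbedebgb
   5 |   7 | debgb
   6 |   0 | ebeedbedebgb
   7 |   8 | ebgb
   8 |   3 | edbedebgb
   9 |   6 | edebgb
  10 |   2 | eedbedebgb
  11 |  10 | gb

[11, 5, 1, 9, 4, 7, 0, 8, 3, 6, 2, 10]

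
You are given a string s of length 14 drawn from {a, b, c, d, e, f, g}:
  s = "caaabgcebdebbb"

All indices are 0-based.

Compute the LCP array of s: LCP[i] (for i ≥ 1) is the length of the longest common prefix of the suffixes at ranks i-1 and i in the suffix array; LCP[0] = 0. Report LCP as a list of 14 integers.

[0, 2, 1, 0, 1, 2, 1, 1, 0, 1, 0, 0, 2, 0]

rank | idx | suffix
   0 |   1 | aaabgcebdebbb
   1 |   2 | aabgcebdebbb
   2 |   3 | abgcebdebbb
   3 |  13 | b
   4 |  12 | bb
   5 |  11 | bbb
   6 |   8 | bdebbb
   7 |   4 | bgcebdebbb
   8 |   0 | caaabgcebdebbb
   9 |   6 | cebdebbb
  10 |   9 | debbb
  11 |  10 | ebbb
  12 |   7 | ebdebbb
  13 |   5 | gcebdebbb

SA = [1, 2, 3, 13, 12, 11, 8, 4, 0, 6, 9, 10, 7, 5]
rank  pair      lcp
   1  s[1:],s[2:]  2  'aa'
   2  s[2:],s[3:]  1  'a'
   3  s[3:],s[13:]  0  ''
   4  s[13:],s[12:]  1  'b'
   5  s[12:],s[11:]  2  'bb'
   6  s[11:],s[8:]  1  'b'
   7  s[8:],s[4:]  1  'b'
   8  s[4:],s[0:]  0  ''
   9  s[0:],s[6:]  1  'c'
  10  s[6:],s[9:]  0  ''
  11  s[9:],s[10:]  0  ''
  12  s[10:],s[7:]  2  'eb'
  13  s[7:],s[5:]  0  ''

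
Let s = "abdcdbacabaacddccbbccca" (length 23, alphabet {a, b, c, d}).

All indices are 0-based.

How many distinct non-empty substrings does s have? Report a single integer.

249

sorted suffixes:
  #0 SA[0]=22  'a'
  #1 SA[1]=10  'aacddccbbccca'
  #2 SA[2]=8  'abaacddccbbccca'
  #3 SA[3]=0  'abdcdbacabaacddccbbccca'
  #4 SA[4]=6  'acabaacddccbbccca'
  #5 SA[5]=11  'acddccbbccca'
  #6 SA[6]=9  'baacddccbbccca'
  #7 SA[7]=5  'bacabaacddccbbccca'
  #8 SA[8]=17  'bbccca'
  #9 SA[9]=18  'bccca'
  #10 SA[10]=1  'bdcdbacabaacddccbbccca'
  #11 SA[11]=21  'ca'
  #12 SA[12]=7  'cabaacddccbbccca'
  #13 SA[13]=16  'cbbccca'
  #14 SA[14]=20  'cca'
  #15 SA[15]=15  'ccbbccca'
  #16 SA[16]=19  'ccca'
  #17 SA[17]=3  'cdbacabaacddccbbccca'
  #18 SA[18]=12  'cddccbbccca'
  #19 SA[19]=4  'dbacabaacddccbbccca'
  #20 SA[20]=14  'dccbbccca'
  #21 SA[21]=2  'dcdbacabaacddccbbccca'
  #22 SA[22]=13  'ddccbbccca'

SA = [22, 10, 8, 0, 6, 11, 9, 5, 17, 18, 1, 21, 7, 16, 20, 15, 19, 3, 12, 4, 14, 2, 13]
rank  pair      lcp
   1  s[22:],s[10:]  1  'a'
   2  s[10:],s[8:]  1  'a'
   3  s[8:],s[0:]  2  'ab'
   4  s[0:],s[6:]  1  'a'
   5  s[6:],s[11:]  2  'ac'
   6  s[11:],s[9:]  0  ''
   7  s[9:],s[5:]  2  'ba'
   8  s[5:],s[17:]  1  'b'
   9  s[17:],s[18:]  1  'b'
  10  s[18:],s[1:]  1  'b'
  11  s[1:],s[21:]  0  ''
  12  s[21:],s[7:]  2  'ca'
  13  s[7:],s[16:]  1  'c'
  14  s[16:],s[20:]  1  'c'
  15  s[20:],s[15:]  2  'cc'
  16  s[15:],s[19:]  2  'cc'
  17  s[19:],s[3:]  1  'c'
  18  s[3:],s[12:]  2  'cd'
  19  s[12:],s[4:]  0  ''
  20  s[4:],s[14:]  1  'd'
  21  s[14:],s[2:]  2  'dc'
  22  s[2:],s[13:]  1  'd'

n(n+1)/2 = 23·24/2 = 276
Σ LCP = 0 + 1 + 1 + 2 + 1 + 2 + 0 + 2 + 1 + 1 + 1 + 0 + 2 + 1 + 1 + 2 + 2 + 1 + 2 + 0 + 1 + 2 + 1 = 27
distinct = 276 − 27 = 249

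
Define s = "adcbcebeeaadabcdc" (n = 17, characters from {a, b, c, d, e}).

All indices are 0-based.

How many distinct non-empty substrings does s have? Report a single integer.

sorted suffixes:
  #0 SA[0]=9  'aadabcdc'
  #1 SA[1]=12  'abcdc'
  #2 SA[2]=10  'adabcdc'
  #3 SA[3]=0  'adcbcebeeaadabcdc'
  #4 SA[4]=13  'bcdc'
  #5 SA[5]=3  'bcebeeaadabcdc'
  #6 SA[6]=6  'beeaadabcdc'
  #7 SA[7]=16  'c'
  #8 SA[8]=2  'cbcebeeaadabcdc'
  #9 SA[9]=14  'cdc'
  #10 SA[10]=4  'cebeeaadabcdc'
  #11 SA[11]=11  'dabcdc'
  #12 SA[12]=15  'dc'
  #13 SA[13]=1  'dcbcebeeaadabcdc'
  #14 SA[14]=8  'eaadabcdc'
  #15 SA[15]=5  'ebeeaadabcdc'
  #16 SA[16]=7  'eeaadabcdc'

SA = [9, 12, 10, 0, 13, 3, 6, 16, 2, 14, 4, 11, 15, 1, 8, 5, 7]
rank  pair      lcp
   1  s[9:],s[12:]  1  'a'
   2  s[12:],s[10:]  1  'a'
   3  s[10:],s[0:]  2  'ad'
   4  s[0:],s[13:]  0  ''
   5  s[13:],s[3:]  2  'bc'
   6  s[3:],s[6:]  1  'b'
   7  s[6:],s[16:]  0  ''
   8  s[16:],s[2:]  1  'c'
   9  s[2:],s[14:]  1  'c'
  10  s[14:],s[4:]  1  'c'
  11  s[4:],s[11:]  0  ''
  12  s[11:],s[15:]  1  'd'
  13  s[15:],s[1:]  2  'dc'
  14  s[1:],s[8:]  0  ''
  15  s[8:],s[5:]  1  'e'
  16  s[5:],s[7:]  1  'e'

n(n+1)/2 = 17·18/2 = 153
Σ LCP = 0 + 1 + 1 + 2 + 0 + 2 + 1 + 0 + 1 + 1 + 1 + 0 + 1 + 2 + 0 + 1 + 1 = 15
distinct = 153 − 15 = 138

138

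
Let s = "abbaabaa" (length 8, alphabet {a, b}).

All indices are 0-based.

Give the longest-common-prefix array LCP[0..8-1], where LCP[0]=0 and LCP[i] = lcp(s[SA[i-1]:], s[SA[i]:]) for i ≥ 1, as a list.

rank | idx | suffix
   0 |   7 | a
   1 |   6 | aa
   2 |   3 | aabaa
   3 |   4 | abaa
   4 |   0 | abbaabaa
   5 |   5 | baa
   6 |   2 | baabaa
   7 |   1 | bbaabaa

SA = [7, 6, 3, 4, 0, 5, 2, 1]
rank  pair      lcp
   1  s[7:],s[6:]  1  'a'
   2  s[6:],s[3:]  2  'aa'
   3  s[3:],s[4:]  1  'a'
   4  s[4:],s[0:]  2  'ab'
   5  s[0:],s[5:]  0  ''
   6  s[5:],s[2:]  3  'baa'
   7  s[2:],s[1:]  1  'b'

[0, 1, 2, 1, 2, 0, 3, 1]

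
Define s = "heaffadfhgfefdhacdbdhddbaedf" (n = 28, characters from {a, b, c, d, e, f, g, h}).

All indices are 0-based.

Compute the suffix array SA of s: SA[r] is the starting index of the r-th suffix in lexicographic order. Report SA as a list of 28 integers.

sorted suffixes:
  #0 SA[0]=15  'acdbdhddbaedf'
  #1 SA[1]=5  'adfhgfefdhacdbdhddbaedf'
  #2 SA[2]=24  'aedf'
  #3 SA[3]=2  'affadfhgfefdhacdbdhddbaedf'
  #4 SA[4]=23  'baedf'
  #5 SA[5]=18  'bdhddbaedf'
  #6 SA[6]=16  'cdbdhddbaedf'
  #7 SA[7]=22  'dbaedf'
  #8 SA[8]=17  'dbdhddbaedf'
  #9 SA[9]=21  'ddbaedf'
  #10 SA[10]=26  'df'
  #11 SA[11]=6  'dfhgfefdhacdbdhddbaedf'
  #12 SA[12]=13  'dhacdbdhddbaedf'
  #13 SA[13]=19  'dhddbaedf'
  #14 SA[14]=1  'eaffadfhgfefdhacdbdhddbaedf'
  #15 SA[15]=25  'edf'
  #16 SA[16]=11  'efdhacdbdhddbaedf'
  #17 SA[17]=27  'f'
  #18 SA[18]=4  'fadfhgfefdhacdbdhddbaedf'
  #19 SA[19]=12  'fdhacdbdhddbaedf'
  #20 SA[20]=10  'fefdhacdbdhddbaedf'
  #21 SA[21]=3  'ffadfhgfefdhacdbdhddbaedf'
  #22 SA[22]=7  'fhgfefdhacdbdhddbaedf'
  #23 SA[23]=9  'gfefdhacdbdhddbaedf'
  #24 SA[24]=14  'hacdbdhddbaedf'
  #25 SA[25]=20  'hddbaedf'
  #26 SA[26]=0  'heaffadfhgfefdhacdbdhddbaedf'
  #27 SA[27]=8  'hgfefdhacdbdhddbaedf'

[15, 5, 24, 2, 23, 18, 16, 22, 17, 21, 26, 6, 13, 19, 1, 25, 11, 27, 4, 12, 10, 3, 7, 9, 14, 20, 0, 8]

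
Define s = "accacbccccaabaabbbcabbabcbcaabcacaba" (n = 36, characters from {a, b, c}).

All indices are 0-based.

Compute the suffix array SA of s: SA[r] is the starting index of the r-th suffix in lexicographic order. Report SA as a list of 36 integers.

rank→(start, suffix):
  0 → (35, 'a')
  1 → (10, 'aabaabbbcabbabcbcaabcacaba')
  2 → (13, 'aabbbcabbabcbcaabcacaba')
  3 → (27, 'aabcacaba')
  4 → (33, 'aba')
  5 → (11, 'abaabbbcabbabcbcaabcacaba')
  6 → (19, 'abbabcbcaabcacaba')
  7 → (14, 'abbbcabbabcbcaabcacaba')
  8 → (28, 'abcacaba')
  9 → (22, 'abcbcaabcacaba')
  10 → (31, 'acaba')
  11 → (3, 'acbccccaabaabbbcabbabcbcaabcacaba')
  12 → (0, 'accacbccccaabaabbbcabbabcbcaabcacaba')
  13 → (34, 'ba')
  14 → (12, 'baabbbcabbabcbcaabcacaba')
  15 → (21, 'babcbcaabcacaba')
  16 → (20, 'bbabcbcaabcacaba')
  17 → (15, 'bbbcabbabcbcaabcacaba')
  18 → (16, 'bbcabbabcbcaabcacaba')
  19 → (25, 'bcaabcacaba')
  20 → (17, 'bcabbabcbcaabcacaba')
  21 → (29, 'bcacaba')
  22 → (23, 'bcbcaabcacaba')
  23 → (5, 'bccccaabaabbbcabbabcbcaabcacaba')
  24 → (9, 'caabaabbbcabbabcbcaabcacaba')
  25 → (26, 'caabcacaba')
  26 → (32, 'caba')
  27 → (18, 'cabbabcbcaabcacaba')
  28 → (30, 'cacaba')
  29 → (2, 'cacbccccaabaabbbcabbabcbcaabcacaba')
  30 → (24, 'cbcaabcacaba')
  31 → (4, 'cbccccaabaabbbcabbabcbcaabcacaba')
  32 → (8, 'ccaabaabbbcabbabcbcaabcacaba')
  33 → (1, 'ccacbccccaabaabbbcabbabcbcaabcacaba')
  34 → (7, 'cccaabaabbbcabbabcbcaabcacaba')
  35 → (6, 'ccccaabaabbbcabbabcbcaabcacaba')

[35, 10, 13, 27, 33, 11, 19, 14, 28, 22, 31, 3, 0, 34, 12, 21, 20, 15, 16, 25, 17, 29, 23, 5, 9, 26, 32, 18, 30, 2, 24, 4, 8, 1, 7, 6]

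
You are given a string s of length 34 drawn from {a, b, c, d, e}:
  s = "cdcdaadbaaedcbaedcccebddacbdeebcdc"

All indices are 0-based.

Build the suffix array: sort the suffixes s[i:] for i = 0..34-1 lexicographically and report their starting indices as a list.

[4, 8, 24, 5, 9, 14, 7, 13, 30, 21, 26, 33, 12, 25, 17, 18, 2, 31, 0, 19, 3, 23, 6, 32, 11, 16, 1, 22, 27, 29, 20, 10, 15, 28]

sorted suffixes:
  #0 SA[0]=4  'aadbaaedcbaedcccebddacbdeebcdc'
  #1 SA[1]=8  'aaedcbaedcccebddacbdeebcdc'
  #2 SA[2]=24  'acbdeebcdc'
  #3 SA[3]=5  'adbaaedcbaedcccebddacbdeebcdc'
  #4 SA[4]=9  'aedcbaedcccebddacbdeebcdc'
  #5 SA[5]=14  'aedcccebddacbdeebcdc'
  #6 SA[6]=7  'baaedcbaedcccebddacbdeebcdc'
  #7 SA[7]=13  'baedcccebddacbdeebcdc'
  #8 SA[8]=30  'bcdc'
  #9 SA[9]=21  'bddacbdeebcdc'
  #10 SA[10]=26  'bdeebcdc'
  #11 SA[11]=33  'c'
  #12 SA[12]=12  'cbaedcccebddacbdeebcdc'
  #13 SA[13]=25  'cbdeebcdc'
  #14 SA[14]=17  'cccebddacbdeebcdc'
  #15 SA[15]=18  'ccebddacbdeebcdc'
  #16 SA[16]=2  'cdaadbaaedcbaedcccebddacbdeebcdc'
  #17 SA[17]=31  'cdc'
  #18 SA[18]=0  'cdcdaadbaaedcbaedcccebddacbdeebcdc'
  #19 SA[19]=19  'cebddacbdeebcdc'
  #20 SA[20]=3  'daadbaaedcbaedcccebddacbdeebcdc'
  #21 SA[21]=23  'dacbdeebcdc'
  #22 SA[22]=6  'dbaaedcbaedcccebddacbdeebcdc'
  #23 SA[23]=32  'dc'
  #24 SA[24]=11  'dcbaedcccebddacbdeebcdc'
  #25 SA[25]=16  'dcccebddacbdeebcdc'
  #26 SA[26]=1  'dcdaadbaaedcbaedcccebddacbdeebcdc'
  #27 SA[27]=22  'ddacbdeebcdc'
  #28 SA[28]=27  'deebcdc'
  #29 SA[29]=29  'ebcdc'
  #30 SA[30]=20  'ebddacbdeebcdc'
  #31 SA[31]=10  'edcbaedcccebddacbdeebcdc'
  #32 SA[32]=15  'edcccebddacbdeebcdc'
  #33 SA[33]=28  'eebcdc'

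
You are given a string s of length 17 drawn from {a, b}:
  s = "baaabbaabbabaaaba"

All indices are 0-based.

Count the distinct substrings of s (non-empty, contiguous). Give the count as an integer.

rank | idx | suffix
   0 |  16 | a
   1 |  12 | aaaba
   2 |   1 | aaabbaabbabaaaba
   3 |  13 | aaba
   4 |   2 | aabbaabbabaaaba
   5 |   6 | aabbabaaaba
   6 |  14 | aba
   7 |  10 | abaaaba
   8 |   3 | abbaabbabaaaba
   9 |   7 | abbabaaaba
  10 |  15 | ba
  11 |  11 | baaaba
  12 |   0 | baaabbaabbabaaaba
  13 |   5 | baabbabaaaba
  14 |   9 | babaaaba
  15 |   4 | bbaabbabaaaba
  16 |   8 | bbabaaaba

SA = [16, 12, 1, 13, 2, 6, 14, 10, 3, 7, 15, 11, 0, 5, 9, 4, 8]
i: (SA[i-1],SA[i]) lcp shared
  1: (16,12) 1 'a'
  2: (12,1) 4 'aaab'
  3: (1,13) 2 'aa'
  4: (13,2) 3 'aab'
  5: (2,6) 5 'aabba'
  6: (6,14) 1 'a'
  7: (14,10) 3 'aba'
  8: (10,3) 2 'ab'
  9: (3,7) 4 'abba'
  10: (7,15) 0 ''
  11: (15,11) 2 'ba'
  12: (11,0) 5 'baaab'
  13: (0,5) 3 'baa'
  14: (5,9) 2 'ba'
  15: (9,4) 1 'b'
  16: (4,8) 3 'bba'

n(n+1)/2 = 17·18/2 = 153
Σ LCP = 0 + 1 + 4 + 2 + 3 + 5 + 1 + 3 + 2 + 4 + 0 + 2 + 5 + 3 + 2 + 1 + 3 = 41
distinct = 153 − 41 = 112

112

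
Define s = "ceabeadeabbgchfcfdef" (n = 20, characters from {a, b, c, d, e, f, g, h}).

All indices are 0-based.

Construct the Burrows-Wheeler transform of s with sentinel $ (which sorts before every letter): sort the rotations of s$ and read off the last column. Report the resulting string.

rank  rotation               last
    0  $ceabeadeabbgchfcfdef  f
    1  abbgchfcfdef$ceabeade  e
    2  abeadeabbgchfcfdef$ce  e
    3  adeabbgchfcfdef$ceabe  e
    4  bbgchfcfdef$ceabeadea  a
    5  beadeabbgchfcfdef$cea  a
    6  bgchfcfdef$ceabeadeab  b
    7  ceabeadeabbgchfcfdef$  $
    8  cfdef$ceabeadeabbgchf  f
    9  chfcfdef$ceabeadeabbg  g
   10  deabbgchfcfdef$ceabea  a
   11  def$ceabeadeabbgchfcf  f
   12  eabbgchfcfdef$ceabead  d
   13  eabeadeabbgchfcfdef$c  c
   14  eadeabbgchfcfdef$ceab  b
   15  ef$ceabeadeabbgchfcfd  d
   16  f$ceabeadeabbgchfcfde  e
   17  fcfdef$ceabeadeabbgch  h
   18  fdef$ceabeadeabbgchfc  c
   19  gchfcfdef$ceabeadeabb  b
   20  hfcfdef$ceabeadeabbgc  c

feeeaab$fgafdcbdehcbc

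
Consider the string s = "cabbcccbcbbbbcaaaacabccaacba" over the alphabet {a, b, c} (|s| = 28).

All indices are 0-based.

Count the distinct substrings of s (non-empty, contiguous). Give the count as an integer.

rank→(start, suffix):
  0 → (27, 'a')
  1 → (14, 'aaaacabccaacba')
  2 → (15, 'aaacabccaacba')
  3 → (16, 'aacabccaacba')
  4 → (23, 'aacba')
  5 → (1, 'abbcccbcbbbbcaaaacabccaacba')
  6 → (19, 'abccaacba')
  7 → (17, 'acabccaacba')
  8 → (24, 'acba')
  9 → (26, 'ba')
  10 → (9, 'bbbbcaaaacabccaacba')
  11 → (10, 'bbbcaaaacabccaacba')
  12 → (11, 'bbcaaaacabccaacba')
  13 → (2, 'bbcccbcbbbbcaaaacabccaacba')
  14 → (12, 'bcaaaacabccaacba')
  15 → (7, 'bcbbbbcaaaacabccaacba')
  16 → (20, 'bccaacba')
  17 → (3, 'bcccbcbbbbcaaaacabccaacba')
  18 → (13, 'caaaacabccaacba')
  19 → (22, 'caacba')
  20 → (0, 'cabbcccbcbbbbcaaaacabccaacba')
  21 → (18, 'cabccaacba')
  22 → (25, 'cba')
  23 → (8, 'cbbbbcaaaacabccaacba')
  24 → (6, 'cbcbbbbcaaaacabccaacba')
  25 → (21, 'ccaacba')
  26 → (5, 'ccbcbbbbcaaaacabccaacba')
  27 → (4, 'cccbcbbbbcaaaacabccaacba')

SA = [27, 14, 15, 16, 23, 1, 19, 17, 24, 26, 9, 10, 11, 2, 12, 7, 20, 3, 13, 22, 0, 18, 25, 8, 6, 21, 5, 4]
i: (SA[i-1],SA[i]) lcp shared
  1: (27,14) 1 'a'
  2: (14,15) 3 'aaa'
  3: (15,16) 2 'aa'
  4: (16,23) 3 'aac'
  5: (23,1) 1 'a'
  6: (1,19) 2 'ab'
  7: (19,17) 1 'a'
  8: (17,24) 2 'ac'
  9: (24,26) 0 ''
  10: (26,9) 1 'b'
  11: (9,10) 3 'bbb'
  12: (10,11) 2 'bb'
  13: (11,2) 3 'bbc'
  14: (2,12) 1 'b'
  15: (12,7) 2 'bc'
  16: (7,20) 2 'bc'
  17: (20,3) 3 'bcc'
  18: (3,13) 0 ''
  19: (13,22) 3 'caa'
  20: (22,0) 2 'ca'
  21: (0,18) 3 'cab'
  22: (18,25) 1 'c'
  23: (25,8) 2 'cb'
  24: (8,6) 2 'cb'
  25: (6,21) 1 'c'
  26: (21,5) 2 'cc'
  27: (5,4) 2 'cc'

n(n+1)/2 = 28·29/2 = 406
Σ LCP = 0 + 1 + 3 + 2 + 3 + 1 + 2 + 1 + 2 + 0 + 1 + 3 + 2 + 3 + 1 + 2 + 2 + 3 + 0 + 3 + 2 + 3 + 1 + 2 + 2 + 1 + 2 + 2 = 50
distinct = 406 − 50 = 356

356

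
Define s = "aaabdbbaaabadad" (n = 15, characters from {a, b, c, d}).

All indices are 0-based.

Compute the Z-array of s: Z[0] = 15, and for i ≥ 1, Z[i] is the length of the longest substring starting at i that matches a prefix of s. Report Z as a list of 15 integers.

Z[0]=15
i=1: outside box; Z[1]=2 grow→box=[1,3)
i=2: min(r-i=1, Z[1]=2)=1; Z[2]=1
i=3: outside box; Z[3]=0
i=4: outside box; Z[4]=0
i=5: outside box; Z[5]=0
i=6: outside box; Z[6]=0
i=7: outside box; Z[7]=4 grow→box=[7,11)
i=8: min(r-i=3, Z[1]=2)=2; Z[8]=2
i=9: min(r-i=2, Z[2]=1)=1; Z[9]=1
i=10: min(r-i=1, Z[3]=0)=0; Z[10]=0
i=11: outside box; Z[11]=1 grow→box=[11,12)
i=12: outside box; Z[12]=0
i=13: outside box; Z[13]=1 grow→box=[13,14)
i=14: outside box; Z[14]=0

[15, 2, 1, 0, 0, 0, 0, 4, 2, 1, 0, 1, 0, 1, 0]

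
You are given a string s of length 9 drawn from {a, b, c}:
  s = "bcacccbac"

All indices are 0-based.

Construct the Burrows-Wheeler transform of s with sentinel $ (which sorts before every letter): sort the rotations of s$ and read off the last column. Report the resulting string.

rank  rotation    last
    0  $bcacccbac  c
    1  ac$bcacccb  b
    2  acccbac$bc  c
    3  bac$bcaccc  c
    4  bcacccbac$  $
    5  c$bcacccba  a
    6  cacccbac$b  b
    7  cbac$bcacc  c
    8  ccbac$bcac  c
    9  cccbac$bca  a

cbcc$abcca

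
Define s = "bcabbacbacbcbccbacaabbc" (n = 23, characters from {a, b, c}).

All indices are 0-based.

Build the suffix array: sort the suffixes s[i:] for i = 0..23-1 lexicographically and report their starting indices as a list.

sorted suffixes:
  #0 SA[0]=18  'aabbc'
  #1 SA[1]=2  'abbacbacbcbccbacaabbc'
  #2 SA[2]=19  'abbc'
  #3 SA[3]=16  'acaabbc'
  #4 SA[4]=5  'acbacbcbccbacaabbc'
  #5 SA[5]=8  'acbcbccbacaabbc'
  #6 SA[6]=15  'bacaabbc'
  #7 SA[7]=4  'bacbacbcbccbacaabbc'
  #8 SA[8]=7  'bacbcbccbacaabbc'
  #9 SA[9]=3  'bbacbacbcbccbacaabbc'
  #10 SA[10]=20  'bbc'
  #11 SA[11]=21  'bc'
  #12 SA[12]=0  'bcabbacbacbcbccbacaabbc'
  #13 SA[13]=10  'bcbccbacaabbc'
  #14 SA[14]=12  'bccbacaabbc'
  #15 SA[15]=22  'c'
  #16 SA[16]=17  'caabbc'
  #17 SA[17]=1  'cabbacbacbcbccbacaabbc'
  #18 SA[18]=14  'cbacaabbc'
  #19 SA[19]=6  'cbacbcbccbacaabbc'
  #20 SA[20]=9  'cbcbccbacaabbc'
  #21 SA[21]=11  'cbccbacaabbc'
  #22 SA[22]=13  'ccbacaabbc'

[18, 2, 19, 16, 5, 8, 15, 4, 7, 3, 20, 21, 0, 10, 12, 22, 17, 1, 14, 6, 9, 11, 13]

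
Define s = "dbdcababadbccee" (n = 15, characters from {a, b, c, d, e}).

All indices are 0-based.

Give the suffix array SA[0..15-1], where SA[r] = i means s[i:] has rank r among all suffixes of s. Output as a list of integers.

sorted suffixes:
  #0 SA[0]=4  'ababadbccee'
  #1 SA[1]=6  'abadbccee'
  #2 SA[2]=8  'adbccee'
  #3 SA[3]=5  'babadbccee'
  #4 SA[4]=7  'badbccee'
  #5 SA[5]=10  'bccee'
  #6 SA[6]=1  'bdcababadbccee'
  #7 SA[7]=3  'cababadbccee'
  #8 SA[8]=11  'ccee'
  #9 SA[9]=12  'cee'
  #10 SA[10]=9  'dbccee'
  #11 SA[11]=0  'dbdcababadbccee'
  #12 SA[12]=2  'dcababadbccee'
  #13 SA[13]=14  'e'
  #14 SA[14]=13  'ee'

[4, 6, 8, 5, 7, 10, 1, 3, 11, 12, 9, 0, 2, 14, 13]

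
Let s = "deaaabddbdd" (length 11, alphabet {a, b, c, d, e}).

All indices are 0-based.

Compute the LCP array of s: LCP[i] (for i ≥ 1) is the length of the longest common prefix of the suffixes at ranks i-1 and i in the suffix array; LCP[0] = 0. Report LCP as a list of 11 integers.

rank→(start, suffix):
  0 → (2, 'aaabddbdd')
  1 → (3, 'aabddbdd')
  2 → (4, 'abddbdd')
  3 → (8, 'bdd')
  4 → (5, 'bddbdd')
  5 → (10, 'd')
  6 → (7, 'dbdd')
  7 → (9, 'dd')
  8 → (6, 'ddbdd')
  9 → (0, 'deaaabddbdd')
  10 → (1, 'eaaabddbdd')

SA = [2, 3, 4, 8, 5, 10, 7, 9, 6, 0, 1]
i: (SA[i-1],SA[i]) lcp shared
  1: (2,3) 2 'aa'
  2: (3,4) 1 'a'
  3: (4,8) 0 ''
  4: (8,5) 3 'bdd'
  5: (5,10) 0 ''
  6: (10,7) 1 'd'
  7: (7,9) 1 'd'
  8: (9,6) 2 'dd'
  9: (6,0) 1 'd'
  10: (0,1) 0 ''

[0, 2, 1, 0, 3, 0, 1, 1, 2, 1, 0]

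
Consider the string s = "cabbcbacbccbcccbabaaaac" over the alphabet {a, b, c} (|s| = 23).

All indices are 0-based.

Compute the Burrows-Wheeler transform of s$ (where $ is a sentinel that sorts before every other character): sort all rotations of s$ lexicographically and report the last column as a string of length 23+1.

rank  rotation                  last
    0  $cabbcbacbccbcccbabaaaac  c
    1  aaaac$cabbcbacbccbcccbab  b
    2  aaac$cabbcbacbccbcccbaba  a
    3  aac$cabbcbacbccbcccbabaa  a
    4  abaaaac$cabbcbacbccbcccb  b
    5  abbcbacbccbcccbabaaaac$c  c
    6  ac$cabbcbacbccbcccbabaaa  a
    7  acbccbcccbabaaaac$cabbcb  b
    8  baaaac$cabbcbacbccbcccba  a
    9  babaaaac$cabbcbacbccbccc  c
   10  bacbccbcccbabaaaac$cabbc  c
   11  bbcbacbccbcccbabaaaac$ca  a
   12  bcbacbccbcccbabaaaac$cab  b
   13  bccbcccbabaaaac$cabbcbac  c
   14  bcccbabaaaac$cabbcbacbcc  c
   15  c$cabbcbacbccbcccbabaaaa  a
   16  cabbcbacbccbcccbabaaaac$  $
   17  cbabaaaac$cabbcbacbccbcc  c
   18  cbacbccbcccbabaaaac$cabb  b
   19  cbccbcccbabaaaac$cabbcba  a
   20  cbcccbabaaaac$cabbcbacbc  c
   21  ccbabaaaac$cabbcbacbccbc  c
   22  ccbcccbabaaaac$cabbcbacb  b
   23  cccbabaaaac$cabbcbacbccb  b

cbaabcabaccabcca$cbaccbb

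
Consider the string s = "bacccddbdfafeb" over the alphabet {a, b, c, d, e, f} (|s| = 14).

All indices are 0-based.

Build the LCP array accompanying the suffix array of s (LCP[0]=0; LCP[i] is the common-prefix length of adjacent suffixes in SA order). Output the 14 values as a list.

[0, 1, 0, 1, 1, 0, 2, 1, 0, 1, 1, 0, 0, 1]

sorted suffixes:
  #0 SA[0]=1  'acccddbdfafeb'
  #1 SA[1]=10  'afeb'
  #2 SA[2]=13  'b'
  #3 SA[3]=0  'bacccddbdfafeb'
  #4 SA[4]=7  'bdfafeb'
  #5 SA[5]=2  'cccddbdfafeb'
  #6 SA[6]=3  'ccddbdfafeb'
  #7 SA[7]=4  'cddbdfafeb'
  #8 SA[8]=6  'dbdfafeb'
  #9 SA[9]=5  'ddbdfafeb'
  #10 SA[10]=8  'dfafeb'
  #11 SA[11]=12  'eb'
  #12 SA[12]=9  'fafeb'
  #13 SA[13]=11  'feb'

SA = [1, 10, 13, 0, 7, 2, 3, 4, 6, 5, 8, 12, 9, 11]
i: (SA[i-1],SA[i]) lcp shared
  1: (1,10) 1 'a'
  2: (10,13) 0 ''
  3: (13,0) 1 'b'
  4: (0,7) 1 'b'
  5: (7,2) 0 ''
  6: (2,3) 2 'cc'
  7: (3,4) 1 'c'
  8: (4,6) 0 ''
  9: (6,5) 1 'd'
  10: (5,8) 1 'd'
  11: (8,12) 0 ''
  12: (12,9) 0 ''
  13: (9,11) 1 'f'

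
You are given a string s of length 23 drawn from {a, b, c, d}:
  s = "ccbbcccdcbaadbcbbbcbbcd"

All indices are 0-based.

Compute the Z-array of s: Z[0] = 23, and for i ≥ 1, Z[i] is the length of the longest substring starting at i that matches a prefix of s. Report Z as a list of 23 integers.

[23, 1, 0, 0, 2, 2, 1, 0, 1, 0, 0, 0, 0, 0, 1, 0, 0, 0, 1, 0, 0, 1, 0]

Z[0]=23
i=1: fresh scan; Z[1]=1 extend→box=[1,2)
i=2: fresh scan; Z[2]=0
i=3: fresh scan; Z[3]=0
i=4: fresh scan; Z[4]=2 extend→box=[4,6)
i=5: min(r-i=1, Z[1]=1)=1; Z[5]=2 extend→box=[5,7)
i=6: min(r-i=1, Z[1]=1)=1; Z[6]=1
i=7: fresh scan; Z[7]=0
i=8: fresh scan; Z[8]=1 extend→box=[8,9)
i=9: fresh scan; Z[9]=0
i=10: fresh scan; Z[10]=0
i=11: fresh scan; Z[11]=0
i=12: fresh scan; Z[12]=0
i=13: fresh scan; Z[13]=0
i=14: fresh scan; Z[14]=1 extend→box=[14,15)
i=15: fresh scan; Z[15]=0
i=16: fresh scan; Z[16]=0
i=17: fresh scan; Z[17]=0
i=18: fresh scan; Z[18]=1 extend→box=[18,19)
i=19: fresh scan; Z[19]=0
i=20: fresh scan; Z[20]=0
i=21: fresh scan; Z[21]=1 extend→box=[21,22)
i=22: fresh scan; Z[22]=0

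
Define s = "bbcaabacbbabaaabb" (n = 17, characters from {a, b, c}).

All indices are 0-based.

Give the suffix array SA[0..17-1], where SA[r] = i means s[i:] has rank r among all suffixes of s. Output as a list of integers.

[12, 3, 13, 10, 4, 14, 6, 16, 11, 9, 5, 15, 8, 0, 1, 2, 7]

rank→(start, suffix):
  0 → (12, 'aaabb')
  1 → (3, 'aabacbbabaaabb')
  2 → (13, 'aabb')
  3 → (10, 'abaaabb')
  4 → (4, 'abacbbabaaabb')
  5 → (14, 'abb')
  6 → (6, 'acbbabaaabb')
  7 → (16, 'b')
  8 → (11, 'baaabb')
  9 → (9, 'babaaabb')
  10 → (5, 'bacbbabaaabb')
  11 → (15, 'bb')
  12 → (8, 'bbabaaabb')
  13 → (0, 'bbcaabacbbabaaabb')
  14 → (1, 'bcaabacbbabaaabb')
  15 → (2, 'caabacbbabaaabb')
  16 → (7, 'cbbabaaabb')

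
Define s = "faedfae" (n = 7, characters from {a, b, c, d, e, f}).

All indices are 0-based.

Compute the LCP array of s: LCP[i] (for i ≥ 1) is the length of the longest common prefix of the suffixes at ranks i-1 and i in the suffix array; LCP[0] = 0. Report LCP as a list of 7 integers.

[0, 2, 0, 0, 1, 0, 3]

rank→(start, suffix):
  0 → (5, 'ae')
  1 → (1, 'aedfae')
  2 → (3, 'dfae')
  3 → (6, 'e')
  4 → (2, 'edfae')
  5 → (4, 'fae')
  6 → (0, 'faedfae')

SA = [5, 1, 3, 6, 2, 4, 0]
rank  pair      lcp
   1  s[5:],s[1:]  2  'ae'
   2  s[1:],s[3:]  0  ''
   3  s[3:],s[6:]  0  ''
   4  s[6:],s[2:]  1  'e'
   5  s[2:],s[4:]  0  ''
   6  s[4:],s[0:]  3  'fae'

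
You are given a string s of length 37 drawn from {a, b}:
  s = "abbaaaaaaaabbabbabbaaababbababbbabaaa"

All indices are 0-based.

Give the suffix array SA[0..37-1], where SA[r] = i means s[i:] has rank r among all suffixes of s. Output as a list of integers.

[36, 35, 34, 3, 4, 5, 6, 7, 19, 8, 20, 9, 32, 21, 26, 0, 16, 23, 13, 10, 28, 33, 2, 18, 31, 25, 15, 22, 12, 27, 1, 17, 30, 24, 14, 11, 29]

rank | idx | suffix
   0 |  36 | a
   1 |  35 | aa
   2 |  34 | aaa
   3 |   3 | aaaaaaaabbabbabbaaababbababbbabaaa
   4 |   4 | aaaaaaabbabbabbaaababbababbbabaaa
   5 |   5 | aaaaaabbabbabbaaababbababbbabaaa
   6 |   6 | aaaaabbabbabbaaababbababbbabaaa
   7 |   7 | aaaabbabbabbaaababbababbbabaaa
   8 |  19 | aaababbababbbabaaa
   9 |   8 | aaabbabbabbaaababbababbbabaaa
  10 |  20 | aababbababbbabaaa
  11 |   9 | aabbabbabbaaababbababbbabaaa
  12 |  32 | abaaa
  13 |  21 | ababbababbbabaaa
  14 |  26 | ababbbabaaa
  15 |   0 | abbaaaaaaaabbabbabbaaababbababbbabaaa
  16 |  16 | abbaaababbababbbabaaa
  17 |  23 | abbababbbabaaa
  18 |  13 | abbabbaaababbababbbabaaa
  19 |  10 | abbabbabbaaababbababbbabaaa
  20 |  28 | abbbabaaa
  21 |  33 | baaa
  22 |   2 | baaaaaaaabbabbabbaaababbababbbabaaa
  23 |  18 | baaababbababbbabaaa
  24 |  31 | babaaa
  25 |  25 | bababbbabaaa
  26 |  15 | babbaaababbababbbabaaa
  27 |  22 | babbababbbabaaa
  28 |  12 | babbabbaaababbababbbabaaa
  29 |  27 | babbbabaaa
  30 |   1 | bbaaaaaaaabbabbabbaaababbababbbabaaa
  31 |  17 | bbaaababbababbbabaaa
  32 |  30 | bbabaaa
  33 |  24 | bbababbbabaaa
  34 |  14 | bbabbaaababbababbbabaaa
  35 |  11 | bbabbabbaaababbababbbabaaa
  36 |  29 | bbbabaaa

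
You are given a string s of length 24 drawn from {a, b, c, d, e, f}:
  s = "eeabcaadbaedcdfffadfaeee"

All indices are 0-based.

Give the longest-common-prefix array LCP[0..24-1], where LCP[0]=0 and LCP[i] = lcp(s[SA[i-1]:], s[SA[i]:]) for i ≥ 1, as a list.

rank→(start, suffix):
  0 → (5, 'aadbaedcdfffadfaeee')
  1 → (2, 'abcaadbaedcdfffadfaeee')
  2 → (6, 'adbaedcdfffadfaeee')
  3 → (17, 'adfaeee')
  4 → (9, 'aedcdfffadfaeee')
  5 → (20, 'aeee')
  6 → (8, 'baedcdfffadfaeee')
  7 → (3, 'bcaadbaedcdfffadfaeee')
  8 → (4, 'caadbaedcdfffadfaeee')
  9 → (12, 'cdfffadfaeee')
  10 → (7, 'dbaedcdfffadfaeee')
  11 → (11, 'dcdfffadfaeee')
  12 → (18, 'dfaeee')
  13 → (13, 'dfffadfaeee')
  14 → (23, 'e')
  15 → (1, 'eabcaadbaedcdfffadfaeee')
  16 → (10, 'edcdfffadfaeee')
  17 → (22, 'ee')
  18 → (0, 'eeabcaadbaedcdfffadfaeee')
  19 → (21, 'eee')
  20 → (16, 'fadfaeee')
  21 → (19, 'faeee')
  22 → (15, 'ffadfaeee')
  23 → (14, 'fffadfaeee')

SA = [5, 2, 6, 17, 9, 20, 8, 3, 4, 12, 7, 11, 18, 13, 23, 1, 10, 22, 0, 21, 16, 19, 15, 14]
[i] adj suffixes → lcp
  [1] 5/2 → 1 ('a')
  [2] 2/6 → 1 ('a')
  [3] 6/17 → 2 ('ad')
  [4] 17/9 → 1 ('a')
  [5] 9/20 → 2 ('ae')
  [6] 20/8 → 0 ('')
  [7] 8/3 → 1 ('b')
  [8] 3/4 → 0 ('')
  [9] 4/12 → 1 ('c')
  [10] 12/7 → 0 ('')
  [11] 7/11 → 1 ('d')
  [12] 11/18 → 1 ('d')
  [13] 18/13 → 2 ('df')
  [14] 13/23 → 0 ('')
  [15] 23/1 → 1 ('e')
  [16] 1/10 → 1 ('e')
  [17] 10/22 → 1 ('e')
  [18] 22/0 → 2 ('ee')
  [19] 0/21 → 2 ('ee')
  [20] 21/16 → 0 ('')
  [21] 16/19 → 2 ('fa')
  [22] 19/15 → 1 ('f')
  [23] 15/14 → 2 ('ff')

[0, 1, 1, 2, 1, 2, 0, 1, 0, 1, 0, 1, 1, 2, 0, 1, 1, 1, 2, 2, 0, 2, 1, 2]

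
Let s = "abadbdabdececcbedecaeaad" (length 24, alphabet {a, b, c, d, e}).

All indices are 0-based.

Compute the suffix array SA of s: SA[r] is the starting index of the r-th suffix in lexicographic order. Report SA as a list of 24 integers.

[21, 0, 6, 22, 2, 19, 1, 4, 7, 14, 18, 13, 12, 10, 23, 5, 3, 16, 8, 20, 17, 11, 9, 15]

rank→(start, suffix):
  0 → (21, 'aad')
  1 → (0, 'abadbdabdececcbedecaeaad')
  2 → (6, 'abdececcbedecaeaad')
  3 → (22, 'ad')
  4 → (2, 'adbdabdececcbedecaeaad')
  5 → (19, 'aeaad')
  6 → (1, 'badbdabdececcbedecaeaad')
  7 → (4, 'bdabdececcbedecaeaad')
  8 → (7, 'bdececcbedecaeaad')
  9 → (14, 'bedecaeaad')
  10 → (18, 'caeaad')
  11 → (13, 'cbedecaeaad')
  12 → (12, 'ccbedecaeaad')
  13 → (10, 'ceccbedecaeaad')
  14 → (23, 'd')
  15 → (5, 'dabdececcbedecaeaad')
  16 → (3, 'dbdabdececcbedecaeaad')
  17 → (16, 'decaeaad')
  18 → (8, 'dececcbedecaeaad')
  19 → (20, 'eaad')
  20 → (17, 'ecaeaad')
  21 → (11, 'eccbedecaeaad')
  22 → (9, 'ececcbedecaeaad')
  23 → (15, 'edecaeaad')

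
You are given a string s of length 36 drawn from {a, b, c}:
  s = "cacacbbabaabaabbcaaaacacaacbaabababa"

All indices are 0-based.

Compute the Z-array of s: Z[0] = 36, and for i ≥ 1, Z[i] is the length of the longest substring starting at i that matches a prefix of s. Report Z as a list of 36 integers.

Z[0]=36
i=1: outside box; Z[1]=0
i=2: outside box; Z[2]=3 scan→box=[2,5)
i=3: min(r-i=2, Z[1]=0)=0; Z[3]=0
i=4: min(r-i=1, Z[2]=3)=1; Z[4]=1
i=5: outside box; Z[5]=0
i=6: outside box; Z[6]=0
i=7: outside box; Z[7]=0
i=8: outside box; Z[8]=0
i=9: outside box; Z[9]=0
i=10: outside box; Z[10]=0
i=11: outside box; Z[11]=0
i=12: outside box; Z[12]=0
i=13: outside box; Z[13]=0
i=14: outside box; Z[14]=0
i=15: outside box; Z[15]=0
i=16: outside box; Z[16]=2 scan→box=[16,18)
i=17: min(r-i=1, Z[1]=0)=0; Z[17]=0
i=18: outside box; Z[18]=0
i=19: outside box; Z[19]=0
i=20: outside box; Z[20]=0
i=21: outside box; Z[21]=4 scan→box=[21,25)
i=22: min(r-i=3, Z[1]=0)=0; Z[22]=0
i=23: min(r-i=2, Z[2]=3)=2; Z[23]=2
i=24: min(r-i=1, Z[3]=0)=0; Z[24]=0
i=25: outside box; Z[25]=0
i=26: outside box; Z[26]=1 scan→box=[26,27)
i=27: outside box; Z[27]=0
i=28: outside box; Z[28]=0
i=29: outside box; Z[29]=0
i=30: outside box; Z[30]=0
i=31: outside box; Z[31]=0
i=32: outside box; Z[32]=0
i=33: outside box; Z[33]=0
i=34: outside box; Z[34]=0
i=35: outside box; Z[35]=0

[36, 0, 3, 0, 1, 0, 0, 0, 0, 0, 0, 0, 0, 0, 0, 0, 2, 0, 0, 0, 0, 4, 0, 2, 0, 0, 1, 0, 0, 0, 0, 0, 0, 0, 0, 0]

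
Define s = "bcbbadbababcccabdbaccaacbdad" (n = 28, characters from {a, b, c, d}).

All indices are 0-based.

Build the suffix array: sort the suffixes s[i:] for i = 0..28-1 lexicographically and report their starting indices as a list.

rank→(start, suffix):
  0 → (21, 'aacbdad')
  1 → (7, 'ababcccabdbaccaacbdad')
  2 → (9, 'abcccabdbaccaacbdad')
  3 → (14, 'abdbaccaacbdad')
  4 → (22, 'acbdad')
  5 → (18, 'accaacbdad')
  6 → (26, 'ad')
  7 → (4, 'adbababcccabdbaccaacbdad')
  8 → (6, 'bababcccabdbaccaacbdad')
  9 → (8, 'babcccabdbaccaacbdad')
  10 → (17, 'baccaacbdad')
  11 → (3, 'badbababcccabdbaccaacbdad')
  12 → (2, 'bbadbababcccabdbaccaacbdad')
  13 → (0, 'bcbbadbababcccabdbaccaacbdad')
  14 → (10, 'bcccabdbaccaacbdad')
  15 → (24, 'bdad')
  16 → (15, 'bdbaccaacbdad')
  17 → (20, 'caacbdad')
  18 → (13, 'cabdbaccaacbdad')
  19 → (1, 'cbbadbababcccabdbaccaacbdad')
  20 → (23, 'cbdad')
  21 → (19, 'ccaacbdad')
  22 → (12, 'ccabdbaccaacbdad')
  23 → (11, 'cccabdbaccaacbdad')
  24 → (27, 'd')
  25 → (25, 'dad')
  26 → (5, 'dbababcccabdbaccaacbdad')
  27 → (16, 'dbaccaacbdad')

[21, 7, 9, 14, 22, 18, 26, 4, 6, 8, 17, 3, 2, 0, 10, 24, 15, 20, 13, 1, 23, 19, 12, 11, 27, 25, 5, 16]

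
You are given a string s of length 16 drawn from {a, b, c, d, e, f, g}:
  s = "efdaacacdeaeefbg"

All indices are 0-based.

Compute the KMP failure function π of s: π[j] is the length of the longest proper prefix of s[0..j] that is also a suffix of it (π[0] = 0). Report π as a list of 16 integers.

π[0] = 0
j=1 s[j]='f': π[1]=0 (border '')
j=2 s[j]='d': π[2]=0 (border '')
j=3 s[j]='a': π[3]=0 (border '')
j=4 s[j]='a': π[4]=0 (border '')
j=5 s[j]='c': π[5]=0 (border '')
j=6 s[j]='a': π[6]=0 (border '')
j=7 s[j]='c': π[7]=0 (border '')
j=8 s[j]='d': π[8]=0 (border '')
j=9 s[j]='e': π[9]=1 (border 'e')
j=10 s[j]='a': k: 1→0; π[10]=0 (border '')
j=11 s[j]='e': π[11]=1 (border 'e')
j=12 s[j]='e': k: 1→0; π[12]=1 (border 'e')
j=13 s[j]='f': π[13]=2 (border 'ef')
j=14 s[j]='b': k: 2→0; π[14]=0 (border '')
j=15 s[j]='g': π[15]=0 (border '')

[0, 0, 0, 0, 0, 0, 0, 0, 0, 1, 0, 1, 1, 2, 0, 0]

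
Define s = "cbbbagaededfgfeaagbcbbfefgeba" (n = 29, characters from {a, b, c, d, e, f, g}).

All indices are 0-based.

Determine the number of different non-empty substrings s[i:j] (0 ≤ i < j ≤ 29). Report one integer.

rank | idx | suffix
   0 |  28 | a
   1 |  15 | aagbcbbfefgeba
   2 |   6 | aededfgfeaagbcbbfefgeba
   3 |   4 | agaededfgfeaagbcbbfefgeba
   4 |  16 | agbcbbfefgeba
   5 |  27 | ba
   6 |   3 | bagaededfgfeaagbcbbfefgeba
   7 |   2 | bbagaededfgfeaagbcbbfefgeba
   8 |   1 | bbbagaededfgfeaagbcbbfefgeba
   9 |  20 | bbfefgeba
  10 |  18 | bcbbfefgeba
  11 |  21 | bfefgeba
  12 |   0 | cbbbagaededfgfeaagbcbbfefgeba
  13 |  19 | cbbfefgeba
  14 |   8 | dedfgfeaagbcbbfefgeba
  15 |  10 | dfgfeaagbcbbfefgeba
  16 |  14 | eaagbcbbfefgeba
  17 |  26 | eba
  18 |   7 | ededfgfeaagbcbbfefgeba
  19 |   9 | edfgfeaagbcbbfefgeba
  20 |  23 | efgeba
  21 |  13 | feaagbcbbfefgeba
  22 |  22 | fefgeba
  23 |  24 | fgeba
  24 |  11 | fgfeaagbcbbfefgeba
  25 |   5 | gaededfgfeaagbcbbfefgeba
  26 |  17 | gbcbbfefgeba
  27 |  25 | geba
  28 |  12 | gfeaagbcbbfefgeba

SA = [28, 15, 6, 4, 16, 27, 3, 2, 1, 20, 18, 21, 0, 19, 8, 10, 14, 26, 7, 9, 23, 13, 22, 24, 11, 5, 17, 25, 12]
[i] adj suffixes → lcp
  [1] 28/15 → 1 ('a')
  [2] 15/6 → 1 ('a')
  [3] 6/4 → 1 ('a')
  [4] 4/16 → 2 ('ag')
  [5] 16/27 → 0 ('')
  [6] 27/3 → 2 ('ba')
  [7] 3/2 → 1 ('b')
  [8] 2/1 → 2 ('bb')
  [9] 1/20 → 2 ('bb')
  [10] 20/18 → 1 ('b')
  [11] 18/21 → 1 ('b')
  [12] 21/0 → 0 ('')
  [13] 0/19 → 3 ('cbb')
  [14] 19/8 → 0 ('')
  [15] 8/10 → 1 ('d')
  [16] 10/14 → 0 ('')
  [17] 14/26 → 1 ('e')
  [18] 26/7 → 1 ('e')
  [19] 7/9 → 2 ('ed')
  [20] 9/23 → 1 ('e')
  [21] 23/13 → 0 ('')
  [22] 13/22 → 2 ('fe')
  [23] 22/24 → 1 ('f')
  [24] 24/11 → 2 ('fg')
  [25] 11/5 → 0 ('')
  [26] 5/17 → 1 ('g')
  [27] 17/25 → 1 ('g')
  [28] 25/12 → 1 ('g')

n(n+1)/2 = 29·30/2 = 435
Σ LCP = 0 + 1 + 1 + 1 + 2 + 0 + 2 + 1 + 2 + 2 + 1 + 1 + 0 + 3 + 0 + 1 + 0 + 1 + 1 + 2 + 1 + 0 + 2 + 1 + 2 + 0 + 1 + 1 + 1 = 31
distinct = 435 − 31 = 404

404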